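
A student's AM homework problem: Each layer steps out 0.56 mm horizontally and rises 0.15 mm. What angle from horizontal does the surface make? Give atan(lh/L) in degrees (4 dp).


angle = atan(0.15/0.56) = 14.9951 degrees


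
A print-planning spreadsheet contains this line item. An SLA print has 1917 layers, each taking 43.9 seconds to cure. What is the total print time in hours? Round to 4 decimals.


t = 1917 * 43.9 / 3600 = 23.3768 hrs


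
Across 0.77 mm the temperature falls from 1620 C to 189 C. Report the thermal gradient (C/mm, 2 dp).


G = (1620-189)/0.77 = 1858.44 C/mm


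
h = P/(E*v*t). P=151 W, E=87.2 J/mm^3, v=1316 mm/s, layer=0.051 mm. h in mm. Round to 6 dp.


h = 151 / (87.2*1316*0.051) = 0.025801 mm


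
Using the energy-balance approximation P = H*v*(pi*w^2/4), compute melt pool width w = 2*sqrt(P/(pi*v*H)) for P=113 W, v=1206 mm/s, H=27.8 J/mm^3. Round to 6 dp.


w = 2*sqrt(113/(pi*1206*27.8)) = 0.065509 mm


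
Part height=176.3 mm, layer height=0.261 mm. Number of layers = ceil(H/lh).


Layers = ceil(176.3/0.261) = 676


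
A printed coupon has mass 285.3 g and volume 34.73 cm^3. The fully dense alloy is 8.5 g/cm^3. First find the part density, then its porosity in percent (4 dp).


rho_part = 285.3 / 34.73 = 8.21479988 g/cm^3
Porosity = (1 - 8.21479988/8.5)*100 = 3.3553 %


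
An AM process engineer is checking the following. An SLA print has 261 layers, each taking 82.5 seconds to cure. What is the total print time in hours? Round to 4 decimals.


t = 261 * 82.5 / 3600 = 5.9813 hrs


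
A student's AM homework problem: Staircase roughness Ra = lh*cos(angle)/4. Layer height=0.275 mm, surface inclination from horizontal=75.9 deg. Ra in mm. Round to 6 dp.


Ra = 0.275 * cos(75.9) / 4 = 0.016749 mm


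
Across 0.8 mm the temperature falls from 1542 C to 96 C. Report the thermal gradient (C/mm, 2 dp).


G = (1542-96)/0.8 = 1807.5 C/mm


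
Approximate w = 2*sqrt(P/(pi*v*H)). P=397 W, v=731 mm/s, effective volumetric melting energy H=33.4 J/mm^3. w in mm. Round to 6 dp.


w = 2*sqrt(397/(pi*731*33.4)) = 0.143886 mm


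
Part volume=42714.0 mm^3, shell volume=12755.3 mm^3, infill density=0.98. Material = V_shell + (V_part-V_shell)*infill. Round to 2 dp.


V_infill = (42714.0 - 12755.3) * 0.98 = 29359.53
V_total = 12755.3 + 29359.53 = 42114.83 mm^3


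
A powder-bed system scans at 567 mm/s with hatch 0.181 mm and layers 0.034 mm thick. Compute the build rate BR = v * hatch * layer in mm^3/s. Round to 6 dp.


Rate = 567 * 0.181 * 0.034 = 3.489318 mm^3/s


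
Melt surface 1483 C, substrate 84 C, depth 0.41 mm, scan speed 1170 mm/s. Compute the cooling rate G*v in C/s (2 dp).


G = (1483-84)/0.41 = 3412.19512195 C/mm
CR = 3412.19512195 * 1170 = 3992268.29 C/s


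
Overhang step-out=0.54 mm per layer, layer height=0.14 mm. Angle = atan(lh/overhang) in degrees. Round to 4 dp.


angle = atan(0.14/0.54) = 14.5345 degrees


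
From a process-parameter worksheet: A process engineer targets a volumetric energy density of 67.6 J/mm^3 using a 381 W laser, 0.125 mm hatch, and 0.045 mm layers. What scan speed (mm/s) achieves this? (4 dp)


v = 381 / (67.6*0.125*0.045) = 1001.9724 mm/s


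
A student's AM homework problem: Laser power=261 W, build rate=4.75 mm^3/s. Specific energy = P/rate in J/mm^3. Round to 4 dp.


SE = 261 / 4.75 = 54.9474 J/mm^3


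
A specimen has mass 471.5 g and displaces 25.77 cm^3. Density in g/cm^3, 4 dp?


rho = 471.5 / 25.77 = 18.2965 g/cm^3


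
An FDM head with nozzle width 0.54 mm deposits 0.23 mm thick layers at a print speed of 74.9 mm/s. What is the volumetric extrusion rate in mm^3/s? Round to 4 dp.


Rate = 0.54 * 0.23 * 74.9 = 9.3026 mm^3/s


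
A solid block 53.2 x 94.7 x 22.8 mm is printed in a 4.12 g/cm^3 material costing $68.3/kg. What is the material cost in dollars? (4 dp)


V = 53.2 * 94.7 * 22.8 = 114867.312 mm^3 = 114.867312 cm^3
Mass = 114.867312 * 4.12 / 1000 = 0.47325333 kg
Cost = 0.47325333 * 68.3 = 32.3232 $


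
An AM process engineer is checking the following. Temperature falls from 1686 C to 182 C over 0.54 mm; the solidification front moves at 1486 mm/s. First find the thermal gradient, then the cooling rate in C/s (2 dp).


G = (1686-182)/0.54 = 2785.18518519 C/mm
CR = 2785.18518519 * 1486 = 4138785.19 C/s


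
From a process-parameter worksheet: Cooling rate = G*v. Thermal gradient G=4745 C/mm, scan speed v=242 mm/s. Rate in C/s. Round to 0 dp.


CR = 4745 * 242 = 1148290 C/s


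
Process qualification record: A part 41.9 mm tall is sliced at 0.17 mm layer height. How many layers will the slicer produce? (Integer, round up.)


Layers = ceil(41.9/0.17) = 247


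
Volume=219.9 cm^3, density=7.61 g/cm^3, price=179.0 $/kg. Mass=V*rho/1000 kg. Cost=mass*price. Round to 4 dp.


Mass = 219.9*7.61/1000 = 1.673439 kg
Cost = 1.673439 * 179.0 = 299.5456 $


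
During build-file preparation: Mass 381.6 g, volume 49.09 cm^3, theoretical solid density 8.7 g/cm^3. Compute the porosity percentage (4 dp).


rho_part = 381.6 / 49.09 = 7.77347729 g/cm^3
Porosity = (1 - 7.77347729/8.7)*100 = 10.6497 %


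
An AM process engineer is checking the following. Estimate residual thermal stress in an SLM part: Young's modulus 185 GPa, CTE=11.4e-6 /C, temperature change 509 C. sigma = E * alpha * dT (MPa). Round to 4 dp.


sigma = 185*1000 * 11.4e-6 * 509 = 1073.481 MPa


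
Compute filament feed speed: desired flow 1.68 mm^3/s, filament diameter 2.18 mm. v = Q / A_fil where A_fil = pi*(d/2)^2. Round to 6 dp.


A = pi*(2.18/2)^2 = 3.732526
v = 1.68 / 3.732526 = 0.450097 mm/s


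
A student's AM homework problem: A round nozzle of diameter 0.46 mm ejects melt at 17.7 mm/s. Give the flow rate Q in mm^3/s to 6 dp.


A = pi*(0.46/2)^2 = 0.16619025 mm^2
Q = 0.16619025 * 17.7 = 2.941567 mm^3/s


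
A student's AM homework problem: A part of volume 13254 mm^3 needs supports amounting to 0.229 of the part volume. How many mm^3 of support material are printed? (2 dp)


V_support = 13254 * 0.229 = 3035.17 mm^3


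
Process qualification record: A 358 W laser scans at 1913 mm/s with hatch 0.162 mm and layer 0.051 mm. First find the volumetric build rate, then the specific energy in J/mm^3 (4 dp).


Build rate = 1913 * 0.162 * 0.051 = 15.805206 mm^3/s
SE = 358 / 15.805206 = 22.6508 J/mm^3


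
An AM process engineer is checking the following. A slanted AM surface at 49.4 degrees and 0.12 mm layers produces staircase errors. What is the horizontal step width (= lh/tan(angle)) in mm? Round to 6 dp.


step = 0.12 / tan(49.4) = 0.102852 mm


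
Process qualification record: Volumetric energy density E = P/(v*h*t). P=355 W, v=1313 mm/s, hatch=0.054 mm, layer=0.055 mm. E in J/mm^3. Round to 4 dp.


E = 355 / (1313*0.054*0.055) = 91.0347 J/mm^3


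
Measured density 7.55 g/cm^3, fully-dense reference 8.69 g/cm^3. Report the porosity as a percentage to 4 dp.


Porosity = (1-7.55/8.69)*100 = 13.1185 %


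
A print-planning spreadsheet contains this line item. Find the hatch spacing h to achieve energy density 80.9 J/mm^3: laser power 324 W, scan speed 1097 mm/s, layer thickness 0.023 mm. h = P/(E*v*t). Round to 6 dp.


h = 324 / (80.9*1097*0.023) = 0.158731 mm


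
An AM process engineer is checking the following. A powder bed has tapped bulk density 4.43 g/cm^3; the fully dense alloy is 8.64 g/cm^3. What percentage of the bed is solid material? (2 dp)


Packing = (4.43/8.64)*100 = 51.27 %


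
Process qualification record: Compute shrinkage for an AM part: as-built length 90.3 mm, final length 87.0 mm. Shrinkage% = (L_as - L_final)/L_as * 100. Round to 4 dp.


Shrinkage = ((90.3-87.0)/90.3)*100 = 3.6545 %


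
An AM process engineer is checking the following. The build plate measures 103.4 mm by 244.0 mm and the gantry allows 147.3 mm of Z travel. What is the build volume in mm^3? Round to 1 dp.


V = 103.4 * 244.0 * 147.3 = 3716320.1 mm^3


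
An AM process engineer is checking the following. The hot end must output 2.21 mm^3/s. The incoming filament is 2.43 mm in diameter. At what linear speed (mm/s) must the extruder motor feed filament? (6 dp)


A = pi*(2.43/2)^2 = 4.637698
v = 2.21 / 4.637698 = 0.47653 mm/s


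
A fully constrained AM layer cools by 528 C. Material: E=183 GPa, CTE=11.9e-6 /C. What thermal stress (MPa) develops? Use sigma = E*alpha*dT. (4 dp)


sigma = 183*1000 * 11.9e-6 * 528 = 1149.8256 MPa


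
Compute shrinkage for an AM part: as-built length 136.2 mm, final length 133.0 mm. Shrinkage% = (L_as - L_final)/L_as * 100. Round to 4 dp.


Shrinkage = ((136.2-133.0)/136.2)*100 = 2.3495 %


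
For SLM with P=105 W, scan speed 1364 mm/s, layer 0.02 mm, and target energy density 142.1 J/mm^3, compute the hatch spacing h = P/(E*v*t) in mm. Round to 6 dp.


h = 105 / (142.1*1364*0.02) = 0.027086 mm


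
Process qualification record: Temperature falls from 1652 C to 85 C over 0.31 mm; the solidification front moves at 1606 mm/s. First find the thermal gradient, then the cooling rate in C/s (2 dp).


G = (1652-85)/0.31 = 5054.83870968 C/mm
CR = 5054.83870968 * 1606 = 8118070.97 C/s


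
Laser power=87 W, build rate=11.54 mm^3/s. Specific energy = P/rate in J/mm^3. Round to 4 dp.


SE = 87 / 11.54 = 7.539 J/mm^3


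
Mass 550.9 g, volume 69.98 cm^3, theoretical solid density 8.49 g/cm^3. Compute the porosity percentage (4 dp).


rho_part = 550.9 / 69.98 = 7.87224921 g/cm^3
Porosity = (1 - 7.87224921/8.49)*100 = 7.2762 %


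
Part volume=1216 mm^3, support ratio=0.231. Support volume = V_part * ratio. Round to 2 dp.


V_support = 1216 * 0.231 = 280.9 mm^3


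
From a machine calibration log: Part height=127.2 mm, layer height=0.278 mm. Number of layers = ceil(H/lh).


Layers = ceil(127.2/0.278) = 458


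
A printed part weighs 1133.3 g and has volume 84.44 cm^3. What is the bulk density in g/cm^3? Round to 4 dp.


rho = 1133.3 / 84.44 = 13.4214 g/cm^3


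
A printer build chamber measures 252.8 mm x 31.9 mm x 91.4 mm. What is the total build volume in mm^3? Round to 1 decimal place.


V = 252.8 * 31.9 * 91.4 = 737078.8 mm^3


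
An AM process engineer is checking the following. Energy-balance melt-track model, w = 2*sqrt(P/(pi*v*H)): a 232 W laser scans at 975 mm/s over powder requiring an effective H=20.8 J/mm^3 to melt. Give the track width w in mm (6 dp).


w = 2*sqrt(232/(pi*975*20.8)) = 0.120688 mm


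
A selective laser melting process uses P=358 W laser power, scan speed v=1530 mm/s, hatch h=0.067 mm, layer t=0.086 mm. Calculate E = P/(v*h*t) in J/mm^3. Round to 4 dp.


E = 358 / (1530*0.067*0.086) = 40.6086 J/mm^3


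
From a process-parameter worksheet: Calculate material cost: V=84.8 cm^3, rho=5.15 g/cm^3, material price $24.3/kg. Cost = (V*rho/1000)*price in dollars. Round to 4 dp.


Mass = 84.8*5.15/1000 = 0.43672 kg
Cost = 0.43672 * 24.3 = 10.6123 $


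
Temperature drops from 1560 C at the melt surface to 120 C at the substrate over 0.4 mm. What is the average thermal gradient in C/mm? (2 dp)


G = (1560-120)/0.4 = 3600.0 C/mm


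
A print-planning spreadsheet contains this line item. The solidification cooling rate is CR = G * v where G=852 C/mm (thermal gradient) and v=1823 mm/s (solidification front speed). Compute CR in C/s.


CR = 852 * 1823 = 1553196 C/s


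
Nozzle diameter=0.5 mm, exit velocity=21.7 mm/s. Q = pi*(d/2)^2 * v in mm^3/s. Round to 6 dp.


A = pi*(0.5/2)^2 = 0.19634954 mm^2
Q = 0.19634954 * 21.7 = 4.260785 mm^3/s


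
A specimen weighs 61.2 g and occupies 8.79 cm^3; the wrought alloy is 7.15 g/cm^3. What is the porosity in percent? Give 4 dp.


rho_part = 61.2 / 8.79 = 6.96245734 g/cm^3
Porosity = (1 - 6.96245734/7.15)*100 = 2.623 %


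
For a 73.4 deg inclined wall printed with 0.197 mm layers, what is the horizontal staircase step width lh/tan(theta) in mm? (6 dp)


step = 0.197 / tan(73.4) = 0.058728 mm


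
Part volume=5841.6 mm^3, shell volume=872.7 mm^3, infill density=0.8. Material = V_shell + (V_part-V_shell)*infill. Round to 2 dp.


V_infill = (5841.6 - 872.7) * 0.8 = 3975.12
V_total = 872.7 + 3975.12 = 4847.82 mm^3


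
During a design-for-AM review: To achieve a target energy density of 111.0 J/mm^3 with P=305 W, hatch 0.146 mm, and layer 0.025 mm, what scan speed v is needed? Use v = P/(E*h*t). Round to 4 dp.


v = 305 / (111.0*0.146*0.025) = 752.8076 mm/s


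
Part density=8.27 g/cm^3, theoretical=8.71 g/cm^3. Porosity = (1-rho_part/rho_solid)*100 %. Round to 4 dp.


Porosity = (1-8.27/8.71)*100 = 5.0517 %


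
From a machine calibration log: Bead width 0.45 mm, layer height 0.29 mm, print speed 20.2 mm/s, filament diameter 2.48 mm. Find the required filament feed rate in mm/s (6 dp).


Q = 0.45 * 0.29 * 20.2 = 2.6361 mm^3/s
A_fil = pi*(2.48/2)^2 = 4.83051286 mm^2
v_feed = 2.6361 / 4.83051286 = 0.545718 mm/s


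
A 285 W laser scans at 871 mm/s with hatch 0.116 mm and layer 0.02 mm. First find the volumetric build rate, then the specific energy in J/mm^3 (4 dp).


Build rate = 871 * 0.116 * 0.02 = 2.02072 mm^3/s
SE = 285 / 2.02072 = 141.0388 J/mm^3


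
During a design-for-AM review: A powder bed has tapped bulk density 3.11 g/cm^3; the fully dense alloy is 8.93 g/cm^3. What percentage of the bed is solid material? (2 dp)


Packing = (3.11/8.93)*100 = 34.83 %


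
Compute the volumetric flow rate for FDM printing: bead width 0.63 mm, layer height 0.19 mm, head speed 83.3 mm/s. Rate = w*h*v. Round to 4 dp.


Rate = 0.63 * 0.19 * 83.3 = 9.971 mm^3/s


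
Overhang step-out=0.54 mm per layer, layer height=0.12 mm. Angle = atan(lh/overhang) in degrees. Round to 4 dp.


angle = atan(0.12/0.54) = 12.5288 degrees


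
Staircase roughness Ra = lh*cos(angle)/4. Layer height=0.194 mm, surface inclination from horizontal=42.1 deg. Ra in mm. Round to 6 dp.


Ra = 0.194 * cos(42.1) / 4 = 0.035986 mm


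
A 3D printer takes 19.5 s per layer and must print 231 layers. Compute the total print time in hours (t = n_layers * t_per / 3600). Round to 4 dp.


t = 231 * 19.5 / 3600 = 1.2513 hrs


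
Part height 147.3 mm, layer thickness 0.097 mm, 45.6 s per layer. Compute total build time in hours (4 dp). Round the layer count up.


Layers = ceil(147.3/0.097) = 1519
t = 1519 * 45.6 / 3600 = 19.2407 hrs


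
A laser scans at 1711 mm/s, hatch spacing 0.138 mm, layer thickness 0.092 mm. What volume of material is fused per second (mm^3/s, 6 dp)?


Rate = 1711 * 0.138 * 0.092 = 21.722856 mm^3/s


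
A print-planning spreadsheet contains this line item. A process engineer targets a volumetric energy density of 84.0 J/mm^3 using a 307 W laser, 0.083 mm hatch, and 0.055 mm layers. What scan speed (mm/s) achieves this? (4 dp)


v = 307 / (84.0*0.083*0.055) = 800.605 mm/s


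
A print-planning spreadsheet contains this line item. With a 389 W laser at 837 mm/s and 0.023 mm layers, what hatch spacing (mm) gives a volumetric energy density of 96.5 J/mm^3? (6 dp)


h = 389 / (96.5*837*0.023) = 0.209396 mm


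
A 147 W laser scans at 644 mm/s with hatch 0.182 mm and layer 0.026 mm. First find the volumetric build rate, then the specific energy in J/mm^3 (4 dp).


Build rate = 644 * 0.182 * 0.026 = 3.047408 mm^3/s
SE = 147 / 3.047408 = 48.2377 J/mm^3


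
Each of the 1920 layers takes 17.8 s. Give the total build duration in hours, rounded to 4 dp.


t = 1920 * 17.8 / 3600 = 9.4933 hrs


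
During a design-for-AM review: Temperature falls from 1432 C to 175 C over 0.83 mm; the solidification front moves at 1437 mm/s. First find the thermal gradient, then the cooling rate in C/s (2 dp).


G = (1432-175)/0.83 = 1514.45783133 C/mm
CR = 1514.45783133 * 1437 = 2176275.9 C/s


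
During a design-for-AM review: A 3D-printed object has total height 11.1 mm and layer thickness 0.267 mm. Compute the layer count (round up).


Layers = ceil(11.1/0.267) = 42


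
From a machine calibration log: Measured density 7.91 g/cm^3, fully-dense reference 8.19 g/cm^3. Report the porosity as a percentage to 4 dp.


Porosity = (1-7.91/8.19)*100 = 3.4188 %


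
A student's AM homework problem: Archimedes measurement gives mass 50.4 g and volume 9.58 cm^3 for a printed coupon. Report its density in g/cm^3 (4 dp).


rho = 50.4 / 9.58 = 5.261 g/cm^3


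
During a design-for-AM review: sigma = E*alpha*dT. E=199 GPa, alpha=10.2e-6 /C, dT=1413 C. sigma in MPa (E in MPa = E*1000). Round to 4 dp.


sigma = 199*1000 * 10.2e-6 * 1413 = 2868.1074 MPa


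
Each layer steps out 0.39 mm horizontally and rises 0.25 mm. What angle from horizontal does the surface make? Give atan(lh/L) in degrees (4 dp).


angle = atan(0.25/0.39) = 32.6609 degrees


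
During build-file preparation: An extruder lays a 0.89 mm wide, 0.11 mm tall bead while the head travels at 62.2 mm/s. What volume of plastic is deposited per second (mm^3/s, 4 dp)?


Rate = 0.89 * 0.11 * 62.2 = 6.0894 mm^3/s


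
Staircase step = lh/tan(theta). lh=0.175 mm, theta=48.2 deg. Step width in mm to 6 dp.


step = 0.175 / tan(48.2) = 0.156468 mm


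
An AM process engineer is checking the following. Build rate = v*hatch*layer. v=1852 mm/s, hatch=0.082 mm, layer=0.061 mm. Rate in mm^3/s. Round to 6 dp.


Rate = 1852 * 0.082 * 0.061 = 9.263704 mm^3/s


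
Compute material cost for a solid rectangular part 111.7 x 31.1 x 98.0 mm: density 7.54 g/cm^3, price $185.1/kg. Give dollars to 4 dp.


V = 111.7 * 31.1 * 98.0 = 340439.26 mm^3 = 340.43926 cm^3
Mass = 340.43926 * 7.54 / 1000 = 2.56691202 kg
Cost = 2.56691202 * 185.1 = 475.1354 $


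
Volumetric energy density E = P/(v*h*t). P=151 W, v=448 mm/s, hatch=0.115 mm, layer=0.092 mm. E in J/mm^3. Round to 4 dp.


E = 151 / (448*0.115*0.092) = 31.8576 J/mm^3


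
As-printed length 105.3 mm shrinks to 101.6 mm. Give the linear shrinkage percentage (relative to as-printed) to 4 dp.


Shrinkage = ((105.3-101.6)/105.3)*100 = 3.5138 %


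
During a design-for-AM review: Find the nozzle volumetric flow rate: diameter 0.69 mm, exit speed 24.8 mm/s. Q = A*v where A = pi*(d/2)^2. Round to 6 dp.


A = pi*(0.69/2)^2 = 0.37392807 mm^2
Q = 0.37392807 * 24.8 = 9.273416 mm^3/s


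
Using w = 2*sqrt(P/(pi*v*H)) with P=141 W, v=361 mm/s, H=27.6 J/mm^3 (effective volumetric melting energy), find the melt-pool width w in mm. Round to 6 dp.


w = 2*sqrt(141/(pi*361*27.6)) = 0.134232 mm


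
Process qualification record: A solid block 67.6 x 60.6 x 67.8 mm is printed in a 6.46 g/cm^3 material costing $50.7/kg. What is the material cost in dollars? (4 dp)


V = 67.6 * 60.6 * 67.8 = 277746.768 mm^3 = 277.746768 cm^3
Mass = 277.746768 * 6.46 / 1000 = 1.79424412 kg
Cost = 1.79424412 * 50.7 = 90.9682 $


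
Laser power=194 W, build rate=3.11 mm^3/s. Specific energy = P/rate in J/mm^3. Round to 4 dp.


SE = 194 / 3.11 = 62.3794 J/mm^3


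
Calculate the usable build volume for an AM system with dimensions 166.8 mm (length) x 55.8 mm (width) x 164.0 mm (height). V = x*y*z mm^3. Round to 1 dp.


V = 166.8 * 55.8 * 164.0 = 1526420.2 mm^3


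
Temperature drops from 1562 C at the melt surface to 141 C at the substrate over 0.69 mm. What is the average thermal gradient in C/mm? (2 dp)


G = (1562-141)/0.69 = 2059.42 C/mm


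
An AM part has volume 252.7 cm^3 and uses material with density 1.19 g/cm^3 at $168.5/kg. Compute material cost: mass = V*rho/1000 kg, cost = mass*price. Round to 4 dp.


Mass = 252.7*1.19/1000 = 0.300713 kg
Cost = 0.300713 * 168.5 = 50.6701 $


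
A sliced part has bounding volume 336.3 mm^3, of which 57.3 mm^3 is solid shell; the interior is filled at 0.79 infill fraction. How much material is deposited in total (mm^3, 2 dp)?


V_infill = (336.3 - 57.3) * 0.79 = 220.41
V_total = 57.3 + 220.41 = 277.71 mm^3


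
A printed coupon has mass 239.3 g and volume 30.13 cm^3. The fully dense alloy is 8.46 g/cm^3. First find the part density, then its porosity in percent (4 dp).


rho_part = 239.3 / 30.13 = 7.94225025 g/cm^3
Porosity = (1 - 7.94225025/8.46)*100 = 6.12 %


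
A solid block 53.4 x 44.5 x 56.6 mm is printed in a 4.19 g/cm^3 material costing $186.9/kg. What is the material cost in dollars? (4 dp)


V = 53.4 * 44.5 * 56.6 = 134498.58 mm^3 = 134.49858 cm^3
Mass = 134.49858 * 4.19 / 1000 = 0.56354905 kg
Cost = 0.56354905 * 186.9 = 105.3273 $


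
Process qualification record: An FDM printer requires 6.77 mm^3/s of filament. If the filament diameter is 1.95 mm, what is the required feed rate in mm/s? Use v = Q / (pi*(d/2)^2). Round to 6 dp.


A = pi*(1.95/2)^2 = 2.986477
v = 6.77 / 2.986477 = 2.266885 mm/s


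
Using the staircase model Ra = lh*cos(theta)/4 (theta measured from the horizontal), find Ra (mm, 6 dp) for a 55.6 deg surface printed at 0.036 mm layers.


Ra = 0.036 * cos(55.6) / 4 = 0.005085 mm


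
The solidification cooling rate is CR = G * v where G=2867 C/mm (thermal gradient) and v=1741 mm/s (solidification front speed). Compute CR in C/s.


CR = 2867 * 1741 = 4991447 C/s


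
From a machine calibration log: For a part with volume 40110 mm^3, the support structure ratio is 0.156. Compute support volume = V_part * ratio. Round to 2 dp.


V_support = 40110 * 0.156 = 6257.16 mm^3


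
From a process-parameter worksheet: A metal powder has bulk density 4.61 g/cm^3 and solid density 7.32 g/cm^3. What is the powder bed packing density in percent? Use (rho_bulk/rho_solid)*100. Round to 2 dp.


Packing = (4.61/7.32)*100 = 62.98 %


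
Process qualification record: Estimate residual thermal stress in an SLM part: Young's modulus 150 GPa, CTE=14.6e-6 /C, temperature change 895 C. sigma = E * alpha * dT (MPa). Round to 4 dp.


sigma = 150*1000 * 14.6e-6 * 895 = 1960.05 MPa


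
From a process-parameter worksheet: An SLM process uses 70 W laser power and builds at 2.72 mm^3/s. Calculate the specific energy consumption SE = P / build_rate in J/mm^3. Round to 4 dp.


SE = 70 / 2.72 = 25.7353 J/mm^3


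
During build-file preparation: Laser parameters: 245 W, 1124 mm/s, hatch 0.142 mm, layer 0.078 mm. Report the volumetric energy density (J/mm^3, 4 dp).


E = 245 / (1124*0.142*0.078) = 19.6796 J/mm^3


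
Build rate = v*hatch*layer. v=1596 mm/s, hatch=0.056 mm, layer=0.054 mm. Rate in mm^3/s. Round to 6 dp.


Rate = 1596 * 0.056 * 0.054 = 4.826304 mm^3/s


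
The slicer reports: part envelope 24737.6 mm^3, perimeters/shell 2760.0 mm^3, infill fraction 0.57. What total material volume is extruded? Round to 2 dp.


V_infill = (24737.6 - 2760.0) * 0.57 = 12527.23
V_total = 2760.0 + 12527.23 = 15287.23 mm^3


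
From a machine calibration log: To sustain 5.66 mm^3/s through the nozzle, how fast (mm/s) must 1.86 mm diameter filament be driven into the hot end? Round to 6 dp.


A = pi*(1.86/2)^2 = 2.717163
v = 5.66 / 2.717163 = 2.083055 mm/s


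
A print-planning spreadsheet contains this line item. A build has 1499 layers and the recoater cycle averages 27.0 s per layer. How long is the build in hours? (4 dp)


t = 1499 * 27.0 / 3600 = 11.2425 hrs


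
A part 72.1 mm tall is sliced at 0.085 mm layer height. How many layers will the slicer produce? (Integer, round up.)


Layers = ceil(72.1/0.085) = 849


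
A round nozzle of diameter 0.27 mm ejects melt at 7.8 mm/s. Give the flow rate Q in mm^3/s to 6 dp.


A = pi*(0.27/2)^2 = 0.05725553 mm^2
Q = 0.05725553 * 7.8 = 0.446593 mm^3/s


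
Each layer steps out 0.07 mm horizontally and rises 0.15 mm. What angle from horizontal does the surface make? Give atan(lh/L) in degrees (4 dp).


angle = atan(0.15/0.07) = 64.9831 degrees


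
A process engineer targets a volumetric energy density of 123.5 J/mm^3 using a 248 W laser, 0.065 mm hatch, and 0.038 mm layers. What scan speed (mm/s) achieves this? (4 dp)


v = 248 / (123.5*0.065*0.038) = 812.9948 mm/s


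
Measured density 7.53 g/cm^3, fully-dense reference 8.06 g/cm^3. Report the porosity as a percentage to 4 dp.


Porosity = (1-7.53/8.06)*100 = 6.5757 %


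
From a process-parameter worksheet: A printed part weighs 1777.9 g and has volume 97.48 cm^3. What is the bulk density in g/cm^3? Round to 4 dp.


rho = 1777.9 / 97.48 = 18.2386 g/cm^3


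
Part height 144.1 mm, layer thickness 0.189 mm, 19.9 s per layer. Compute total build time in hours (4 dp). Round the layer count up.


Layers = ceil(144.1/0.189) = 763
t = 763 * 19.9 / 3600 = 4.2177 hrs


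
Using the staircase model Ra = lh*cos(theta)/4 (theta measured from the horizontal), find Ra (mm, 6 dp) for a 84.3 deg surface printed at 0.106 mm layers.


Ra = 0.106 * cos(84.3) / 4 = 0.002632 mm


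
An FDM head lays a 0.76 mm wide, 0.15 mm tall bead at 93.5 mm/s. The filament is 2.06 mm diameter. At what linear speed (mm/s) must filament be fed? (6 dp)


Q = 0.76 * 0.15 * 93.5 = 10.659 mm^3/s
A_fil = pi*(2.06/2)^2 = 3.33291565 mm^2
v_feed = 10.659 / 3.33291565 = 3.198101 mm/s


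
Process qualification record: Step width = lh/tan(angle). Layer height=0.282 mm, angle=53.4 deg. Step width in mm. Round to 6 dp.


step = 0.282 / tan(53.4) = 0.209432 mm


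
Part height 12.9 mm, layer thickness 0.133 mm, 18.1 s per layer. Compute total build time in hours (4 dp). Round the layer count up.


Layers = ceil(12.9/0.133) = 97
t = 97 * 18.1 / 3600 = 0.4877 hrs


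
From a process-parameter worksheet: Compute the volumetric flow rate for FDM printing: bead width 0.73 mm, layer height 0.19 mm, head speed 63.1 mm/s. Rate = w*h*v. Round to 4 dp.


Rate = 0.73 * 0.19 * 63.1 = 8.752 mm^3/s


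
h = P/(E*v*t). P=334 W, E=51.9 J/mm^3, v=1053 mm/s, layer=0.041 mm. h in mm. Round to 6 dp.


h = 334 / (51.9*1053*0.041) = 0.149062 mm


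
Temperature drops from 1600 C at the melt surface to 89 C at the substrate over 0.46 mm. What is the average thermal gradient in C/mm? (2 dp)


G = (1600-89)/0.46 = 3284.78 C/mm


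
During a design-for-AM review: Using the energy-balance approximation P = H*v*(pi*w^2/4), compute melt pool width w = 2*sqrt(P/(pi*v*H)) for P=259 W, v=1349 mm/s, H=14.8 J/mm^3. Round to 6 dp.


w = 2*sqrt(259/(pi*1349*14.8)) = 0.128519 mm


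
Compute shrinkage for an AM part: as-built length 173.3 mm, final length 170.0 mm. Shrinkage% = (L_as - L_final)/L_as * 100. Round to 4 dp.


Shrinkage = ((173.3-170.0)/173.3)*100 = 1.9042 %


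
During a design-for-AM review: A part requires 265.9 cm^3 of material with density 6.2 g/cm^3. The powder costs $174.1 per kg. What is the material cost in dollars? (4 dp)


Mass = 265.9*6.2/1000 = 1.64858 kg
Cost = 1.64858 * 174.1 = 287.0178 $


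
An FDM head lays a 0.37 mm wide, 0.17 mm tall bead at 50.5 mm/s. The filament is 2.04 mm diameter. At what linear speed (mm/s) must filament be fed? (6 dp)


Q = 0.37 * 0.17 * 50.5 = 3.17645 mm^3/s
A_fil = pi*(2.04/2)^2 = 3.268513 mm^2
v_feed = 3.17645 / 3.268513 = 0.971833 mm/s


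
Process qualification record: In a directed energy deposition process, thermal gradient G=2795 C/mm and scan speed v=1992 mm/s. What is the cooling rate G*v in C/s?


CR = 2795 * 1992 = 5567640 C/s


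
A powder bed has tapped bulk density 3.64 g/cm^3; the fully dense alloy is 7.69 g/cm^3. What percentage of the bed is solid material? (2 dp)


Packing = (3.64/7.69)*100 = 47.33 %


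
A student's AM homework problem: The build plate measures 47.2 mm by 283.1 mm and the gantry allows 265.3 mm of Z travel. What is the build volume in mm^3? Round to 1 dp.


V = 47.2 * 283.1 * 265.3 = 3545023.5 mm^3


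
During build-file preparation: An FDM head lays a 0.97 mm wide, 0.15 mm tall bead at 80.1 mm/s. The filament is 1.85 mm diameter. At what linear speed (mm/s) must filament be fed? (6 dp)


Q = 0.97 * 0.15 * 80.1 = 11.65455 mm^3/s
A_fil = pi*(1.85/2)^2 = 2.68802521 mm^2
v_feed = 11.65455 / 2.68802521 = 4.335729 mm/s


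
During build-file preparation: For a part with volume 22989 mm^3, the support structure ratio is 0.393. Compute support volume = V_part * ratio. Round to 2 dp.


V_support = 22989 * 0.393 = 9034.68 mm^3


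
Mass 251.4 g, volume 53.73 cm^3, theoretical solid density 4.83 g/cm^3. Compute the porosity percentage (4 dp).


rho_part = 251.4 / 53.73 = 4.67895031 g/cm^3
Porosity = (1 - 4.67895031/4.83)*100 = 3.1273 %


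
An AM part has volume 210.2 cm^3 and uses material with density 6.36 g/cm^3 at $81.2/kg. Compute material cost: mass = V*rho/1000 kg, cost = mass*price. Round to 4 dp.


Mass = 210.2*6.36/1000 = 1.336872 kg
Cost = 1.336872 * 81.2 = 108.554 $


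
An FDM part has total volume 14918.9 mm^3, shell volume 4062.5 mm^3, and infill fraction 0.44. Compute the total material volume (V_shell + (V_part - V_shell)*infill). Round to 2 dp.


V_infill = (14918.9 - 4062.5) * 0.44 = 4776.82
V_total = 4062.5 + 4776.82 = 8839.32 mm^3


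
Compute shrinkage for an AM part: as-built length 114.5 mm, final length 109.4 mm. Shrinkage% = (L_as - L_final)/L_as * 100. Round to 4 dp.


Shrinkage = ((114.5-109.4)/114.5)*100 = 4.4541 %


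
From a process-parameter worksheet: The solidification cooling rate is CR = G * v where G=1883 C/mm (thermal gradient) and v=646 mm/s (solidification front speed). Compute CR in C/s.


CR = 1883 * 646 = 1216418 C/s


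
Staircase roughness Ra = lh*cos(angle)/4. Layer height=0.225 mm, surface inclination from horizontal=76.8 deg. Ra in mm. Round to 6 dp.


Ra = 0.225 * cos(76.8) / 4 = 0.012845 mm


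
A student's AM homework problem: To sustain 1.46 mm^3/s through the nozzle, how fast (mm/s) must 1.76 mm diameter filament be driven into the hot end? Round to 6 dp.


A = pi*(1.76/2)^2 = 2.432849
v = 1.46 / 2.432849 = 0.600119 mm/s


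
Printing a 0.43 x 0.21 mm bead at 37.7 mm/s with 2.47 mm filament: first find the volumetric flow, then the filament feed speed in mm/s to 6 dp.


Q = 0.43 * 0.21 * 37.7 = 3.40431 mm^3/s
A_fil = pi*(2.47/2)^2 = 4.79163566 mm^2
v_feed = 3.40431 / 4.79163566 = 0.710469 mm/s


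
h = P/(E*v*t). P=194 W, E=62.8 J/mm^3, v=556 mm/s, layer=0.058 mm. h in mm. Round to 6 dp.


h = 194 / (62.8*556*0.058) = 0.095794 mm


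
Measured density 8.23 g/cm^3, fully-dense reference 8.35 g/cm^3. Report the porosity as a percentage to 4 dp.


Porosity = (1-8.23/8.35)*100 = 1.4371 %


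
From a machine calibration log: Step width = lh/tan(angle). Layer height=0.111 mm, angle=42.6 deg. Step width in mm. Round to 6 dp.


step = 0.111 / tan(42.6) = 0.120712 mm


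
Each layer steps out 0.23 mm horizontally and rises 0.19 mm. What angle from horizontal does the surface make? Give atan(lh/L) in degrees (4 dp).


angle = atan(0.19/0.23) = 39.5597 degrees


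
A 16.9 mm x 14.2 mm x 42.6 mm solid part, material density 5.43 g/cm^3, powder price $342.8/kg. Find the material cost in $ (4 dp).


V = 16.9 * 14.2 * 42.6 = 10223.148 mm^3 = 10.223148 cm^3
Mass = 10.223148 * 5.43 / 1000 = 0.05551169 kg
Cost = 0.05551169 * 342.8 = 19.0294 $


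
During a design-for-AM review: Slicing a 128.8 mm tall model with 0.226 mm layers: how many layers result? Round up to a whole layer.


Layers = ceil(128.8/0.226) = 570


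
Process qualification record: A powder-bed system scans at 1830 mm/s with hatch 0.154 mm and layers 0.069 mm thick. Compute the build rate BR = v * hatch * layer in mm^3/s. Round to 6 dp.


Rate = 1830 * 0.154 * 0.069 = 19.44558 mm^3/s


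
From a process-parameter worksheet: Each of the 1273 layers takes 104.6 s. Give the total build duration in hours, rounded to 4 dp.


t = 1273 * 104.6 / 3600 = 36.9877 hrs


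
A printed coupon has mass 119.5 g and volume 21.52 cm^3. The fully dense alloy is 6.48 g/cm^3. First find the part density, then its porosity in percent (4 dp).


rho_part = 119.5 / 21.52 = 5.55297398 g/cm^3
Porosity = (1 - 5.55297398/6.48)*100 = 14.306 %


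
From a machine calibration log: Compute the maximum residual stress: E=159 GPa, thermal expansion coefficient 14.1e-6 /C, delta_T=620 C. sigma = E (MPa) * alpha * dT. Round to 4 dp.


sigma = 159*1000 * 14.1e-6 * 620 = 1389.978 MPa


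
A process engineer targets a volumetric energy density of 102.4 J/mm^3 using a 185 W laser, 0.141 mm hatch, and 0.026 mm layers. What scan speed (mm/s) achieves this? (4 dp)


v = 185 / (102.4*0.141*0.026) = 492.8098 mm/s


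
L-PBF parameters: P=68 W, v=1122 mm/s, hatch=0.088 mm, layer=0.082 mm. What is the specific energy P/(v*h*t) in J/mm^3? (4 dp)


Build rate = 1122 * 0.088 * 0.082 = 8.096352 mm^3/s
SE = 68 / 8.096352 = 8.3988 J/mm^3


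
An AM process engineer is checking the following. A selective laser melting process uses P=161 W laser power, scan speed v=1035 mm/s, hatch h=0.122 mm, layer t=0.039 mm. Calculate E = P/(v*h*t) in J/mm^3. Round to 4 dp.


E = 161 / (1035*0.122*0.039) = 32.6935 J/mm^3


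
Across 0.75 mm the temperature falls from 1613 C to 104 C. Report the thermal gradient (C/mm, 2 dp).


G = (1613-104)/0.75 = 2012.0 C/mm


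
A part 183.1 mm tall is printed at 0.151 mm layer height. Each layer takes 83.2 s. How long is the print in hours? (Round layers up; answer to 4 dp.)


Layers = ceil(183.1/0.151) = 1213
t = 1213 * 83.2 / 3600 = 28.0338 hrs


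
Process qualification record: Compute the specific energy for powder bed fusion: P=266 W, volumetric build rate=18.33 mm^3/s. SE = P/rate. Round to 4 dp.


SE = 266 / 18.33 = 14.5117 J/mm^3


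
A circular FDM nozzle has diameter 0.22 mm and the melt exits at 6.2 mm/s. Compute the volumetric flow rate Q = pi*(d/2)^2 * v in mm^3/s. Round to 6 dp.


A = pi*(0.22/2)^2 = 0.03801327 mm^2
Q = 0.03801327 * 6.2 = 0.235682 mm^3/s


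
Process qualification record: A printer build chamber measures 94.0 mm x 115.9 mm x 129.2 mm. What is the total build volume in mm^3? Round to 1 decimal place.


V = 94.0 * 115.9 * 129.2 = 1407582.3 mm^3


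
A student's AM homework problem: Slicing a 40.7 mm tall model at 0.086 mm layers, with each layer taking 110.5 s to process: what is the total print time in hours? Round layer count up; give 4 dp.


Layers = ceil(40.7/0.086) = 474
t = 474 * 110.5 / 3600 = 14.5492 hrs


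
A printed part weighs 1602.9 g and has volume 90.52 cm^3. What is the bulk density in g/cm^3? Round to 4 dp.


rho = 1602.9 / 90.52 = 17.7077 g/cm^3


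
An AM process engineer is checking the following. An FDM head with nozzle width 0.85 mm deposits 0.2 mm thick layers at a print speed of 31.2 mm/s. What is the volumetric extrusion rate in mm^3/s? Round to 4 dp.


Rate = 0.85 * 0.2 * 31.2 = 5.304 mm^3/s


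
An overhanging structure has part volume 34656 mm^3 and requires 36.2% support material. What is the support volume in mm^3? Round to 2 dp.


V_support = 34656 * 0.362 = 12545.47 mm^3


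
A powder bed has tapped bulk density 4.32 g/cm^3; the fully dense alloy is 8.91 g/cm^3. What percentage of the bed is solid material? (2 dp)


Packing = (4.32/8.91)*100 = 48.48 %


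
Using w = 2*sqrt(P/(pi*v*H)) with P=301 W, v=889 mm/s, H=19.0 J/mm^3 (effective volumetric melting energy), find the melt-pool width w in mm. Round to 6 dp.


w = 2*sqrt(301/(pi*889*19.0)) = 0.15063 mm


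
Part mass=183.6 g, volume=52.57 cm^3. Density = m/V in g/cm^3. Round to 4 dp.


rho = 183.6 / 52.57 = 3.4925 g/cm^3


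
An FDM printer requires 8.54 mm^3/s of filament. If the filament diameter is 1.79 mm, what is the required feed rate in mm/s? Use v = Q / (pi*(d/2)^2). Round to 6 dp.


A = pi*(1.79/2)^2 = 2.516494
v = 8.54 / 2.516494 = 3.39361 mm/s


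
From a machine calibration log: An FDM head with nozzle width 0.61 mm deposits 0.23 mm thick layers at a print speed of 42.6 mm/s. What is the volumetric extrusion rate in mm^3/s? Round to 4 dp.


Rate = 0.61 * 0.23 * 42.6 = 5.9768 mm^3/s


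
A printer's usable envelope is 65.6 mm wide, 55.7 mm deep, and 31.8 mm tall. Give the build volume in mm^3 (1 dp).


V = 65.6 * 55.7 * 31.8 = 116194.7 mm^3


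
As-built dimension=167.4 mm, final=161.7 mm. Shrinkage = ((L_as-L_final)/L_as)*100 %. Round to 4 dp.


Shrinkage = ((167.4-161.7)/167.4)*100 = 3.405 %


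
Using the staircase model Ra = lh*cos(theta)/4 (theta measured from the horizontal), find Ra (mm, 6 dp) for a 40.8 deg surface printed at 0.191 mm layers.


Ra = 0.191 * cos(40.8) / 4 = 0.036147 mm


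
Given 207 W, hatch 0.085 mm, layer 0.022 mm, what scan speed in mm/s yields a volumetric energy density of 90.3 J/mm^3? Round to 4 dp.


v = 207 / (90.3*0.085*0.022) = 1225.8603 mm/s


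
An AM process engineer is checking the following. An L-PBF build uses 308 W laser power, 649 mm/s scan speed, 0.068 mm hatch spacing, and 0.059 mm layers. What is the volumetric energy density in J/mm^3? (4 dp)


E = 308 / (649*0.068*0.059) = 118.2892 J/mm^3


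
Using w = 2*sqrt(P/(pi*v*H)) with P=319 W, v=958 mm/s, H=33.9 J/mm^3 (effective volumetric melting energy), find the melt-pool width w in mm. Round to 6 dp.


w = 2*sqrt(319/(pi*958*33.9)) = 0.111832 mm


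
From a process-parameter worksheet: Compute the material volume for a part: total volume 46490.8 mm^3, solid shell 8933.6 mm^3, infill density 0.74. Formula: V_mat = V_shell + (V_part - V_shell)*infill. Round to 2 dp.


V_infill = (46490.8 - 8933.6) * 0.74 = 27792.33
V_total = 8933.6 + 27792.33 = 36725.93 mm^3


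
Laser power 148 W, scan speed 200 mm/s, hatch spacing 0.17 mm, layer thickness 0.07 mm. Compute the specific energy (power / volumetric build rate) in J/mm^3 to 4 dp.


Build rate = 200 * 0.17 * 0.07 = 2.38 mm^3/s
SE = 148 / 2.38 = 62.1849 J/mm^3


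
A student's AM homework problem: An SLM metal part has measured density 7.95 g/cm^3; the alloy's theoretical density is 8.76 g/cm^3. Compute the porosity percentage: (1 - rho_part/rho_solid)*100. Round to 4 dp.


Porosity = (1-7.95/8.76)*100 = 9.2466 %


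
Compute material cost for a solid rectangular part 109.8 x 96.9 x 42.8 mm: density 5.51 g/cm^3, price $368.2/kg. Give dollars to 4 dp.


V = 109.8 * 96.9 * 42.8 = 455375.736 mm^3 = 455.375736 cm^3
Mass = 455.375736 * 5.51 / 1000 = 2.50912031 kg
Cost = 2.50912031 * 368.2 = 923.8581 $


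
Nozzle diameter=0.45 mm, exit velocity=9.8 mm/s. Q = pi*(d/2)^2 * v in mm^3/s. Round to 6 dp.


A = pi*(0.45/2)^2 = 0.15904313 mm^2
Q = 0.15904313 * 9.8 = 1.558623 mm^3/s


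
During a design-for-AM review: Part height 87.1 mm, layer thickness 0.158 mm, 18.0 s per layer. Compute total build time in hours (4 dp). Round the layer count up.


Layers = ceil(87.1/0.158) = 552
t = 552 * 18.0 / 3600 = 2.76 hrs


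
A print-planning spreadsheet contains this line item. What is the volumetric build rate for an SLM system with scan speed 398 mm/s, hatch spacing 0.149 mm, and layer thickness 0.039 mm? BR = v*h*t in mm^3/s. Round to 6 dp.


Rate = 398 * 0.149 * 0.039 = 2.312778 mm^3/s


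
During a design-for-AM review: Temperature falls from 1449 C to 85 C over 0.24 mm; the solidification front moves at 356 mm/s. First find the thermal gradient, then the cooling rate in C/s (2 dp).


G = (1449-85)/0.24 = 5683.33333333 C/mm
CR = 5683.33333333 * 356 = 2023266.67 C/s


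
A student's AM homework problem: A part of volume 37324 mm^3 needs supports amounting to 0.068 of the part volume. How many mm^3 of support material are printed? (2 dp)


V_support = 37324 * 0.068 = 2538.03 mm^3


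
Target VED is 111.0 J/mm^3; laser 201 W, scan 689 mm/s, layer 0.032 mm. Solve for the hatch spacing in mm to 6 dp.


h = 201 / (111.0*689*0.032) = 0.08213 mm


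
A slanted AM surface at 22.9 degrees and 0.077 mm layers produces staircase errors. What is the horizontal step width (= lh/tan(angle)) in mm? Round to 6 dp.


step = 0.077 / tan(22.9) = 0.182285 mm
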